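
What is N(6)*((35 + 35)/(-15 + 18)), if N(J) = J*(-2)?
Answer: -280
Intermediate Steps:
N(J) = -2*J
N(6)*((35 + 35)/(-15 + 18)) = (-2*6)*((35 + 35)/(-15 + 18)) = -840/3 = -12*70/3 = -280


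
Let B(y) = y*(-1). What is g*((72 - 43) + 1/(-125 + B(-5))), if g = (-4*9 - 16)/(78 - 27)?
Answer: -45227/1530 ≈ -29.560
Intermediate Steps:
B(y) = -y
g = -52/51 (g = (-36 - 16)/51 = -52*1/51 = -52/51 ≈ -1.0196)
g*((72 - 43) + 1/(-125 + B(-5))) = -52*((72 - 43) + 1/(-125 - 1*(-5)))/51 = -52*(29 + 1/(-125 + 5))/51 = -52*(29 + 1/(-120))/51 = -52*(29 - 1/120)/51 = -52/51*3479/120 = -45227/1530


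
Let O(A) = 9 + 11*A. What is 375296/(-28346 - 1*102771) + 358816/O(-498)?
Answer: -49099371296/717078873 ≈ -68.471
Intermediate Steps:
375296/(-28346 - 1*102771) + 358816/O(-498) = 375296/(-28346 - 1*102771) + 358816/(9 + 11*(-498)) = 375296/(-28346 - 102771) + 358816/(9 - 5478) = 375296/(-131117) + 358816/(-5469) = 375296*(-1/131117) + 358816*(-1/5469) = -375296/131117 - 358816/5469 = -49099371296/717078873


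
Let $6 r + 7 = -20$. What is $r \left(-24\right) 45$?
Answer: $4860$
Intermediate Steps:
$r = - \frac{9}{2}$ ($r = - \frac{7}{6} + \frac{1}{6} \left(-20\right) = - \frac{7}{6} - \frac{10}{3} = - \frac{9}{2} \approx -4.5$)
$r \left(-24\right) 45 = \left(- \frac{9}{2}\right) \left(-24\right) 45 = 108 \cdot 45 = 4860$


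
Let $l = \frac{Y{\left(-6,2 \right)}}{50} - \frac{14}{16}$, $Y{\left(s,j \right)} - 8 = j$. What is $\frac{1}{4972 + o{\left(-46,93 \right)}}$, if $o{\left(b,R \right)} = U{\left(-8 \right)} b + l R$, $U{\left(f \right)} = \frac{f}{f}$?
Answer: $\frac{40}{194529} \approx 0.00020562$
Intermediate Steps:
$Y{\left(s,j \right)} = 8 + j$
$U{\left(f \right)} = 1$
$l = - \frac{27}{40}$ ($l = \frac{8 + 2}{50} - \frac{14}{16} = 10 \cdot \frac{1}{50} - \frac{7}{8} = \frac{1}{5} - \frac{7}{8} = - \frac{27}{40} \approx -0.675$)
$o{\left(b,R \right)} = b - \frac{27 R}{40}$ ($o{\left(b,R \right)} = 1 b - \frac{27 R}{40} = b - \frac{27 R}{40}$)
$\frac{1}{4972 + o{\left(-46,93 \right)}} = \frac{1}{4972 - \frac{4351}{40}} = \frac{1}{\frac{194529}{40}} = \frac{40}{194529}$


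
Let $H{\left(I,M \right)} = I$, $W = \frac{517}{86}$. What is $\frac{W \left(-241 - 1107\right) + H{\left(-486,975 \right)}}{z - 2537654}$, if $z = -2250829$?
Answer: $\frac{369356}{205904769} \approx 0.0017938$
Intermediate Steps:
$W = \frac{517}{86}$ ($W = 517 \cdot \frac{1}{86} = \frac{517}{86} \approx 6.0116$)
$\frac{W \left(-241 - 1107\right) + H{\left(-486,975 \right)}}{z - 2537654} = \frac{\frac{517 \left(-241 - 1107\right)}{86} - 486}{-2250829 - 2537654} = \frac{\frac{517}{86} \left(-1348\right) - 486}{-4788483} = \left(- \frac{348458}{43} - 486\right) \left(- \frac{1}{4788483}\right) = \left(- \frac{369356}{43}\right) \left(- \frac{1}{4788483}\right) = \frac{369356}{205904769}$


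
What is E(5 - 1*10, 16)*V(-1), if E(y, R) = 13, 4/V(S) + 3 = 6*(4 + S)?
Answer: 52/15 ≈ 3.4667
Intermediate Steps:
V(S) = 4/(21 + 6*S) (V(S) = 4/(-3 + 6*(4 + S)) = 4/(-3 + (24 + 6*S)) = 4/(21 + 6*S))
E(5 - 1*10, 16)*V(-1) = 13*(4/(3*(7 + 2*(-1)))) = 13*(4/(3*(7 - 2))) = 13*((4/3)/5) = 13*((4/3)*(⅕)) = 13*(4/15) = 52/15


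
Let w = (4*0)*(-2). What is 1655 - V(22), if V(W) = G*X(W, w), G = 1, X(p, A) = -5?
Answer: 1660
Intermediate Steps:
w = 0 (w = 0*(-2) = 0)
V(W) = -5 (V(W) = 1*(-5) = -5)
1655 - V(22) = 1655 - 1*(-5) = 1655 + 5 = 1660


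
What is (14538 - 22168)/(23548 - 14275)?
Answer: -7630/9273 ≈ -0.82282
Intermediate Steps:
(14538 - 22168)/(23548 - 14275) = -7630/9273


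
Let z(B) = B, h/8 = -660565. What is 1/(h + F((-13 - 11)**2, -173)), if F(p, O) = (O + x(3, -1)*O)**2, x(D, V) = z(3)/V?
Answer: -1/5164804 ≈ -1.9362e-7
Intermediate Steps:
h = -5284520 (h = 8*(-660565) = -5284520)
x(D, V) = 3/V
F(p, O) = 4*O**2 (F(p, O) = (O + (3/(-1))*O)**2 = (O + (3*(-1))*O)**2 = (O - 3*O)**2 = (-2*O)**2 = 4*O**2)
1/(h + F((-13 - 11)**2, -173)) = 1/(-5284520 + 4*(-173)**2) = 1/(-5284520 + 4*29929) = 1/(-5284520 + 119716) = 1/(-5164804) = -1/5164804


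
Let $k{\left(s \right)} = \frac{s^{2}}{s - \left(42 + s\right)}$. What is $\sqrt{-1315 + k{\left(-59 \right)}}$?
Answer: $\frac{i \sqrt{2465862}}{42} \approx 37.388 i$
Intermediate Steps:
$k{\left(s \right)} = - \frac{s^{2}}{42}$ ($k{\left(s \right)} = \frac{s^{2}}{-42} = s^{2} \left(- \frac{1}{42}\right) = - \frac{s^{2}}{42}$)
$\sqrt{-1315 + k{\left(-59 \right)}} = \sqrt{-1315 - \frac{\left(-59\right)^{2}}{42}} = \sqrt{-1315 - \frac{3481}{42}} = \sqrt{- \frac{58711}{42}} = \frac{i \sqrt{2465862}}{42}$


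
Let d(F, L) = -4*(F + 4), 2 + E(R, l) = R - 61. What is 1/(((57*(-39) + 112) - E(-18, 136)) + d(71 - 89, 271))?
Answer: -1/1974 ≈ -0.00050659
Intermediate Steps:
E(R, l) = -63 + R (E(R, l) = -2 + (R - 61) = -2 + (-61 + R) = -63 + R)
d(F, L) = -16 - 4*F (d(F, L) = -4*(4 + F) = -16 - 4*F)
1/(((57*(-39) + 112) - E(-18, 136)) + d(71 - 89, 271)) = 1/(((57*(-39) + 112) - (-63 - 18)) + (-16 - 4*(71 - 89))) = 1/(((-2223 + 112) - 1*(-81)) + (-16 - 4*(-18))) = 1/((-2111 + 81) + (-16 + 72)) = 1/(-2030 + 56) = 1/(-1974) = -1/1974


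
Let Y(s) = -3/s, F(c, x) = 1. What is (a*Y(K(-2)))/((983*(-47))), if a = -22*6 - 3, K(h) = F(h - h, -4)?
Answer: -405/46201 ≈ -0.0087660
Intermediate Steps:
K(h) = 1
a = -135 (a = -132 - 3 = -135)
(a*Y(K(-2)))/((983*(-47))) = (-(-405)/1)/((983*(-47))) = -(-405)/(-46201) = -135*(-3)*(-1/46201) = 405*(-1/46201) = -405/46201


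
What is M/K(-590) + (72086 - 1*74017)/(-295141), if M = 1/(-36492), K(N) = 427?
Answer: 614055287/93855343956 ≈ 0.0065426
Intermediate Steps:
M = -1/36492 ≈ -2.7403e-5
M/K(-590) + (72086 - 1*74017)/(-295141) = -1/36492/427 + (72086 - 1*74017)/(-295141) = -1/36492*1/427 + (72086 - 74017)*(-1/295141) = -1/15582084 - 1931*(-1/295141) = -1/15582084 + 1931/295141 = 614055287/93855343956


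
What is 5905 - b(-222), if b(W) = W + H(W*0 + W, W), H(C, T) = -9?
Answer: 6136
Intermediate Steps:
b(W) = -9 + W (b(W) = W - 9 = -9 + W)
5905 - b(-222) = 5905 - (-9 - 222) = 5905 - 1*(-231) = 5905 + 231 = 6136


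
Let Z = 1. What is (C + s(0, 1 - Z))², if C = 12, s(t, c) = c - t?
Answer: 144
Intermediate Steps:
(C + s(0, 1 - Z))² = (12 + ((1 - 1*1) - 1*0))² = (12 + ((1 - 1) + 0))² = (12 + (0 + 0))² = (12 + 0)² = 12² = 144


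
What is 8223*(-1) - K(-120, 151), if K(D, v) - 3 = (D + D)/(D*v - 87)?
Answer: -49923674/6069 ≈ -8226.0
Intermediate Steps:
K(D, v) = 3 + 2*D/(-87 + D*v) (K(D, v) = 3 + (D + D)/(D*v - 87) = 3 + (2*D)/(-87 + D*v) = 3 + 2*D/(-87 + D*v))
8223*(-1) - K(-120, 151) = 8223*(-1) - (-261 + 2*(-120) + 3*(-120)*151)/(-87 - 120*151) = -8223 - (-261 - 240 - 54360)/(-87 - 18120) = -8223 - (-54861)/(-18207) = -8223 - (-1)*(-54861)/18207 = -8223 - 1*18287/6069 = -8223 - 18287/6069 = -49923674/6069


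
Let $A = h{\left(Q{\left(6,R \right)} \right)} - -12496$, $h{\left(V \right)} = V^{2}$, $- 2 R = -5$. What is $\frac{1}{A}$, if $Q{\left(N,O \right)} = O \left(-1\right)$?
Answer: $\frac{4}{50009} \approx 7.9986 \cdot 10^{-5}$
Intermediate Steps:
$R = \frac{5}{2}$ ($R = \left(- \frac{1}{2}\right) \left(-5\right) = \frac{5}{2} \approx 2.5$)
$Q{\left(N,O \right)} = - O$
$A = \frac{50009}{4}$ ($A = \left(\left(-1\right) \frac{5}{2}\right)^{2} - -12496 = \left(- \frac{5}{2}\right)^{2} + 12496 = \frac{25}{4} + 12496 = \frac{50009}{4} \approx 12502.0$)
$\frac{1}{A} = \frac{1}{\frac{50009}{4}} = \frac{4}{50009}$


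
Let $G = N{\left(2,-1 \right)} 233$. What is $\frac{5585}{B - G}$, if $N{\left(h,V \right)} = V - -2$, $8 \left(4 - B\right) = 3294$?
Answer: $- \frac{22340}{2563} \approx -8.7164$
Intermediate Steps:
$B = - \frac{1631}{4}$ ($B = 4 - \frac{1647}{4} = - \frac{1631}{4} \approx -407.75$)
$N{\left(h,V \right)} = 2 + V$ ($N{\left(h,V \right)} = V + 2 = 2 + V$)
$G = 233$ ($G = \left(2 - 1\right) 233 = 1 \cdot 233 = 233$)
$\frac{5585}{B - G} = \frac{5585}{- \frac{1631}{4} - 233} = \frac{5585}{- \frac{2563}{4}} = 5585 \left(- \frac{4}{2563}\right) = - \frac{22340}{2563}$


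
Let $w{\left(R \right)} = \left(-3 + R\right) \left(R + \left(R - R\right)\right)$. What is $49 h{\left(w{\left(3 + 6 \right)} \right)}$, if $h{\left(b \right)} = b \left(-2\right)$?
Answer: $-5292$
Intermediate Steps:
$w{\left(R \right)} = R \left(-3 + R\right)$ ($w{\left(R \right)} = \left(-3 + R\right) \left(R + 0\right) = \left(-3 + R\right) R = R \left(-3 + R\right)$)
$h{\left(b \right)} = - 2 b$
$49 h{\left(w{\left(3 + 6 \right)} \right)} = 49 \left(- 2 \left(3 + 6\right) \left(-3 + \left(3 + 6\right)\right)\right) = 49 \left(- 2 \cdot 9 \left(-3 + 9\right)\right) = 49 \left(- 2 \cdot 9 \cdot 6\right) = 49 \left(\left(-2\right) 54\right) = 49 \left(-108\right) = -5292$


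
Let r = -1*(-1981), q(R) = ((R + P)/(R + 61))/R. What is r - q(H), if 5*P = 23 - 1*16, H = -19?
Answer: 3952051/1995 ≈ 1981.0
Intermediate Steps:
P = 7/5 (P = (23 - 1*16)/5 = (23 - 16)/5 = (1/5)*7 = 7/5 ≈ 1.4000)
q(R) = (7/5 + R)/(R*(61 + R)) (q(R) = ((R + 7/5)/(R + 61))/R = ((7/5 + R)/(61 + R))/R = (7/5 + R)/(R*(61 + R)))
r = 1981
r - q(H) = 1981 - (7/5 - 19)/((-19)*(61 - 19)) = 1981 - (-1)*(-88)/(19*42*5) = 1981 - 1*44/1995 = 1981 - 44/1995 = 3952051/1995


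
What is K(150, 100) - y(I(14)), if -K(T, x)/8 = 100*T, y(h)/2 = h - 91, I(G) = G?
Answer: -119846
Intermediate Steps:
y(h) = -182 + 2*h (y(h) = 2*(h - 91) = 2*(-91 + h) = -182 + 2*h)
K(T, x) = -800*T
K(150, 100) - y(I(14)) = -800*150 - (-182 + 2*14) = -120000 - (-182 + 28) = -120000 - 1*(-154) = -120000 + 154 = -119846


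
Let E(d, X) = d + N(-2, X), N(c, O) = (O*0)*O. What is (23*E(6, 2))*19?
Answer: 2622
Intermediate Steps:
N(c, O) = 0 (N(c, O) = 0*O = 0)
E(d, X) = d (E(d, X) = d + 0 = d)
(23*E(6, 2))*19 = (23*6)*19 = 138*19 = 2622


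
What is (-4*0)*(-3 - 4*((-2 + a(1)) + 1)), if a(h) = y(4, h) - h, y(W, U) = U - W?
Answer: 0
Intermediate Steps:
a(h) = -4 (a(h) = (h - 1*4) - h = (h - 4) - h = (-4 + h) - h = -4)
(-4*0)*(-3 - 4*((-2 + a(1)) + 1)) = (-4*0)*(-3 - 4*((-2 - 4) + 1)) = 0*(-3 - 4*(-6 + 1)) = 0*(-3 - 4*(-5)) = 0*(-3 + 20) = 0*17 = 0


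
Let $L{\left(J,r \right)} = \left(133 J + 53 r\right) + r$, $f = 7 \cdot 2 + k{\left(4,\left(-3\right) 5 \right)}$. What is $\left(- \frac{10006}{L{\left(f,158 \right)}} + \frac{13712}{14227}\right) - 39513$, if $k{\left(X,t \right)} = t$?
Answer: $- \frac{4721537225223}{119492573} \approx -39513.0$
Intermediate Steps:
$f = -1$ ($f = 7 \cdot 2 - 15 = 14 - 15 = -1$)
$L{\left(J,r \right)} = 54 r + 133 J$ ($L{\left(J,r \right)} = \left(53 r + 133 J\right) + r = 54 r + 133 J$)
$\left(- \frac{10006}{L{\left(f,158 \right)}} + \frac{13712}{14227}\right) - 39513 = \left(- \frac{10006}{54 \cdot 158 + 133 \left(-1\right)} + \frac{13712}{14227}\right) - 39513 = \left(- \frac{10006}{8532 - 133} + 13712 \cdot \frac{1}{14227}\right) - 39513 = \left(- \frac{10006}{8399} + \frac{13712}{14227}\right) - 39513 = - \frac{27188274}{119492573} - 39513 = - \frac{4721537225223}{119492573}$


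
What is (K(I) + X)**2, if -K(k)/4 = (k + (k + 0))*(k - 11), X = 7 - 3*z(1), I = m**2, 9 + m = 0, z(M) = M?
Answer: 2057166736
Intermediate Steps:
m = -9 (m = -9 + 0 = -9)
I = 81 (I = (-9)**2 = 81)
X = 4 (X = 7 - 3*1 = 7 - 3 = 4)
K(k) = -8*k*(-11 + k) (K(k) = -4*(k + (k + 0))*(k - 11) = -4*(k + k)*(-11 + k) = -4*2*k*(-11 + k) = -8*k*(-11 + k))
(K(I) + X)**2 = (8*81*(11 - 1*81) + 4)**2 = (8*81*(11 - 81) + 4)**2 = (8*81*(-70) + 4)**2 = (-45360 + 4)**2 = (-45356)**2 = 2057166736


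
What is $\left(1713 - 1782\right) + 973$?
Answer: $904$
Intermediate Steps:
$\left(1713 - 1782\right) + 973 = -69 + 973 = 904$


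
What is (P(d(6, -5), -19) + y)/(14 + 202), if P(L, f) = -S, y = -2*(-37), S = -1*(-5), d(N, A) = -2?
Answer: 23/72 ≈ 0.31944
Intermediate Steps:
S = 5
y = 74
P(L, f) = -5 (P(L, f) = -1*5 = -5)
(P(d(6, -5), -19) + y)/(14 + 202) = (-5 + 74)/(14 + 202) = 69/216 = 69*(1/216) = 23/72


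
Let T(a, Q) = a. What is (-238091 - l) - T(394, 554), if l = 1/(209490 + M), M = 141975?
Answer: -83819130526/351465 ≈ -2.3849e+5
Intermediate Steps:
l = 1/351465 (l = 1/(209490 + 141975) = 1/351465 ≈ 2.8452e-6)
(-238091 - l) - T(394, 554) = (-238091 - 1*1/351465) - 1*394 = (-238091 - 1/351465) - 394 = -83680653316/351465 - 394 = -83819130526/351465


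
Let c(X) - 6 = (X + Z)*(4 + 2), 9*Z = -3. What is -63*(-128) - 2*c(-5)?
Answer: 8116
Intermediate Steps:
Z = -1/3 (Z = (1/9)*(-3) = -1/3 ≈ -0.33333)
c(X) = 4 + 6*X (c(X) = 6 + (X - 1/3)*(4 + 2) = 6 + (-1/3 + X)*6 = 6 + (-2 + 6*X) = 4 + 6*X)
-63*(-128) - 2*c(-5) = -63*(-128) - 2*(4 + 6*(-5)) = 8064 - 2*(4 - 30) = 8064 - 2*(-26) = 8064 + 52 = 8116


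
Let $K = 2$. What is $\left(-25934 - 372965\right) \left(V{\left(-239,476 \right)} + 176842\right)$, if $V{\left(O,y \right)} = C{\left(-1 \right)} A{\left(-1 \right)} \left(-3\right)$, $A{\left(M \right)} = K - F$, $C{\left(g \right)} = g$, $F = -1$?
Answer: $-70545687049$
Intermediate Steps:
$A{\left(M \right)} = 3$ ($A{\left(M \right)} = 2 - -1 = 2 + 1 = 3$)
$V{\left(O,y \right)} = 9$ ($V{\left(O,y \right)} = \left(-1\right) 3 \left(-3\right) = \left(-3\right) \left(-3\right) = 9$)
$\left(-25934 - 372965\right) \left(V{\left(-239,476 \right)} + 176842\right) = \left(-25934 - 372965\right) \left(9 + 176842\right) = \left(-398899\right) 176851 = -70545687049$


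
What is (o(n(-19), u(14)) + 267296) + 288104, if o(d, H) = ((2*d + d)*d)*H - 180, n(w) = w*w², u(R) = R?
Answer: 1976482222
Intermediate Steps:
n(w) = w³
o(d, H) = -180 + 3*H*d² (o(d, H) = ((3*d)*d)*H - 180 = (3*d²)*H - 180 = 3*H*d² - 180 = -180 + 3*H*d²)
(o(n(-19), u(14)) + 267296) + 288104 = ((-180 + 3*14*((-19)³)²) + 267296) + 288104 = ((-180 + 3*14*(-6859)²) + 267296) + 288104 = ((-180 + 3*14*47045881) + 267296) + 288104 = ((-180 + 1975927002) + 267296) + 288104 = (1975926822 + 267296) + 288104 = 1976194118 + 288104 = 1976482222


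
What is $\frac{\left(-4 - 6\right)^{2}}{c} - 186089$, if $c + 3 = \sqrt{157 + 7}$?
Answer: $- \frac{5768699}{31} + \frac{40 \sqrt{41}}{31} \approx -1.8608 \cdot 10^{5}$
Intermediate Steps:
$c = -3 + 2 \sqrt{41}$ ($c = -3 + \sqrt{157 + 7} = -3 + \sqrt{164} = -3 + 2 \sqrt{41} \approx 9.8062$)
$\frac{\left(-4 - 6\right)^{2}}{c} - 186089 = \frac{\left(-4 - 6\right)^{2}}{-3 + 2 \sqrt{41}} - 186089 = \frac{\left(-10\right)^{2}}{-3 + 2 \sqrt{41}} - 186089 = \frac{100}{-3 + 2 \sqrt{41}} - 186089 = -186089 + \frac{100}{-3 + 2 \sqrt{41}}$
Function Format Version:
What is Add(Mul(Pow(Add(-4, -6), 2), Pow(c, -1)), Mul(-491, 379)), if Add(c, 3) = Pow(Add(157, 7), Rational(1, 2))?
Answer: Add(Rational(-5768699, 31), Mul(Rational(40, 31), Pow(41, Rational(1, 2)))) ≈ -1.8608e+5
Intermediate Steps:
c = Add(-3, Mul(2, Pow(41, Rational(1, 2)))) (c = Add(-3, Pow(Add(157, 7), Rational(1, 2))) = Add(-3, Pow(164, Rational(1, 2))) = Add(-3, Mul(2, Pow(41, Rational(1, 2)))) ≈ 9.8062)
Add(Mul(Pow(Add(-4, -6), 2), Pow(c, -1)), Mul(-491, 379)) = Add(Mul(Pow(Add(-4, -6), 2), Pow(Add(-3, Mul(2, Pow(41, Rational(1, 2)))), -1)), Mul(-491, 379)) = Add(Mul(Pow(-10, 2), Pow(Add(-3, Mul(2, Pow(41, Rational(1, 2)))), -1)), -186089) = Add(Mul(100, Pow(Add(-3, Mul(2, Pow(41, Rational(1, 2)))), -1)), -186089) = Add(-186089, Mul(100, Pow(Add(-3, Mul(2, Pow(41, Rational(1, 2)))), -1)))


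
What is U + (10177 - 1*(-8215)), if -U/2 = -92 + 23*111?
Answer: 13470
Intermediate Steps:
U = -4922 (U = -2*(-92 + 23*111) = -2*(-92 + 2553) = -2*2461 = -4922)
U + (10177 - 1*(-8215)) = -4922 + (10177 - 1*(-8215)) = -4922 + (10177 + 8215) = -4922 + 18392 = 13470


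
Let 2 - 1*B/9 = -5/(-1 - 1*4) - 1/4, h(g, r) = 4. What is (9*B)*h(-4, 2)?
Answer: 405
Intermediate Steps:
B = 45/4 (B = 18 - 9*(-5/(-1 - 1*4) - 1/4) = 18 - 9*(-5/(-1 - 4) - 1*¼) = 18 - 9*(-5/(-5) - ¼) = 18 - 9*(-5*(-⅕) - ¼) = 18 - 9*(1 - ¼) = 18 - 9*¾ = 18 - 27/4 = 45/4 ≈ 11.250)
(9*B)*h(-4, 2) = (9*(45/4))*4 = (405/4)*4 = 405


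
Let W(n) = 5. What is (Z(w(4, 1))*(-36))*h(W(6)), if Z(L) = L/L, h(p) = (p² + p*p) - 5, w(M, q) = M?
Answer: -1620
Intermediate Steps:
h(p) = -5 + 2*p² (h(p) = (p² + p²) - 5 = 2*p² - 5 = -5 + 2*p²)
Z(L) = 1
(Z(w(4, 1))*(-36))*h(W(6)) = (1*(-36))*(-5 + 2*5²) = -36*(-5 + 2*25) = -36*(-5 + 50) = -36*45 = -1620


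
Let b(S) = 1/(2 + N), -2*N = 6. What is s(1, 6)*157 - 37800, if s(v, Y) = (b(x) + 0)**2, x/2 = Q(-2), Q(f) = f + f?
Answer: -37643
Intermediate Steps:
N = -3 (N = -1/2*6 = -3)
Q(f) = 2*f
x = -8 (x = 2*(2*(-2)) = 2*(-4) = -8)
b(S) = -1 (b(S) = 1/(2 - 3) = 1/(-1) = -1)
s(v, Y) = 1 (s(v, Y) = (-1 + 0)**2 = (-1)**2 = 1)
s(1, 6)*157 - 37800 = 1*157 - 37800 = 157 - 37800 = -37643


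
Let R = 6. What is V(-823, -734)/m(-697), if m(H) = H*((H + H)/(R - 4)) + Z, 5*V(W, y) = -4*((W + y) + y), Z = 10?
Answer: 9164/2429095 ≈ 0.0037726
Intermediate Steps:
V(W, y) = -8*y/5 - 4*W/5 (V(W, y) = (-4*((W + y) + y))/5 = (-4*(W + 2*y))/5 = (-8*y - 4*W)/5 = -8*y/5 - 4*W/5)
m(H) = 10 + H² (m(H) = H*((H + H)/(6 - 4)) + 10 = H*((2*H)/2) + 10 = H*((2*H)*(½)) + 10 = H*H + 10 = H² + 10 = 10 + H²)
V(-823, -734)/m(-697) = (-8/5*(-734) - ⅘*(-823))/(10 + (-697)²) = (5872/5 + 3292/5)/(10 + 485809) = (9164/5)/485819 = (9164/5)*(1/485819) = 9164/2429095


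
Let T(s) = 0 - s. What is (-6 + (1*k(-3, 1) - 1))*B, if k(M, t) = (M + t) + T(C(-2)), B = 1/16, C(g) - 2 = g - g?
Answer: -11/16 ≈ -0.68750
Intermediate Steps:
C(g) = 2 (C(g) = 2 + (g - g) = 2 + 0 = 2)
B = 1/16 ≈ 0.062500
T(s) = -s
k(M, t) = -2 + M + t (k(M, t) = (M + t) - 1*2 = (M + t) - 2 = -2 + M + t)
(-6 + (1*k(-3, 1) - 1))*B = (-6 + (1*(-2 - 3 + 1) - 1))*(1/16) = (-6 + (1*(-4) - 1))*(1/16) = (-6 + (-4 - 1))*(1/16) = (-6 - 5)*(1/16) = -11*1/16 = -11/16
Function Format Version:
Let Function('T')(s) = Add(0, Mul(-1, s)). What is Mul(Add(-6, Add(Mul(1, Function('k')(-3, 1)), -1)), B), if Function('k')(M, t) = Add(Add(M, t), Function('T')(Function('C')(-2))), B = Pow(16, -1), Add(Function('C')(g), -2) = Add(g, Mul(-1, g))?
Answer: Rational(-11, 16) ≈ -0.68750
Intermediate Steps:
Function('C')(g) = 2 (Function('C')(g) = Add(2, Add(g, Mul(-1, g))) = Add(2, 0) = 2)
B = Rational(1, 16) ≈ 0.062500
Function('T')(s) = Mul(-1, s)
Function('k')(M, t) = Add(-2, M, t) (Function('k')(M, t) = Add(Add(M, t), Mul(-1, 2)) = Add(Add(M, t), -2) = Add(-2, M, t))
Mul(Add(-6, Add(Mul(1, Function('k')(-3, 1)), -1)), B) = Mul(Add(-6, Add(Mul(1, Add(-2, -3, 1)), -1)), Rational(1, 16)) = Mul(Add(-6, Add(Mul(1, -4), -1)), Rational(1, 16)) = Mul(Add(-6, Add(-4, -1)), Rational(1, 16)) = Mul(Add(-6, -5), Rational(1, 16)) = Mul(-11, Rational(1, 16)) = Rational(-11, 16)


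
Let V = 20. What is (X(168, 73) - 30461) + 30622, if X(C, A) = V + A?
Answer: 254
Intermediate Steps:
X(C, A) = 20 + A
(X(168, 73) - 30461) + 30622 = ((20 + 73) - 30461) + 30622 = (93 - 30461) + 30622 = -30368 + 30622 = 254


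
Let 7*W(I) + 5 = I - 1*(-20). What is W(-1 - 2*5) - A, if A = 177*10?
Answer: -12386/7 ≈ -1769.4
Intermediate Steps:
W(I) = 15/7 + I/7 (W(I) = -5/7 + (I - 1*(-20))/7 = -5/7 + (I + 20)/7 = -5/7 + (20 + I)/7 = -5/7 + (20/7 + I/7) = 15/7 + I/7)
A = 1770
W(-1 - 2*5) - A = (15/7 + (-1 - 2*5)/7) - 1*1770 = (15/7 + (-1 - 10)/7) - 1770 = (15/7 + (⅐)*(-11)) - 1770 = (15/7 - 11/7) - 1770 = 4/7 - 1770 = -12386/7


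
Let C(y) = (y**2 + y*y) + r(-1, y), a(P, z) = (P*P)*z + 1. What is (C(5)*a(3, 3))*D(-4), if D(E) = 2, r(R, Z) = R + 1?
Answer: 2800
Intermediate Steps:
a(P, z) = 1 + z*P**2 (a(P, z) = P**2*z + 1 = z*P**2 + 1 = 1 + z*P**2)
r(R, Z) = 1 + R
C(y) = 2*y**2 (C(y) = (y**2 + y*y) + (1 - 1) = (y**2 + y**2) + 0 = 2*y**2 + 0 = 2*y**2)
(C(5)*a(3, 3))*D(-4) = ((2*5**2)*(1 + 3*3**2))*2 = ((2*25)*(1 + 3*9))*2 = (50*(1 + 27))*2 = (50*28)*2 = 1400*2 = 2800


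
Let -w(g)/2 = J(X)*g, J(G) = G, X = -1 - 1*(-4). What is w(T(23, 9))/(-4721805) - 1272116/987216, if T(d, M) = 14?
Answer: -166850021201/129484484580 ≈ -1.2886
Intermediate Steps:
X = 3 (X = -1 + 4 = 3)
w(g) = -6*g
w(T(23, 9))/(-4721805) - 1272116/987216 = -6*14/(-4721805) - 1272116/987216 = -84*(-1/4721805) - 1272116*1/987216 = 28/1573935 - 318029/246804 = -166850021201/129484484580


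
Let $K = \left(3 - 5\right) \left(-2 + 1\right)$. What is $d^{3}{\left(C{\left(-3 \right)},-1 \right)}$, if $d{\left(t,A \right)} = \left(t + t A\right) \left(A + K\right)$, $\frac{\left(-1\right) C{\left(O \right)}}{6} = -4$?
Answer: $0$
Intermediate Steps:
$C{\left(O \right)} = 24$ ($C{\left(O \right)} = \left(-6\right) \left(-4\right) = 24$)
$K = 2$ ($K = \left(-2\right) \left(-1\right) = 2$)
$d{\left(t,A \right)} = \left(2 + A\right) \left(t + A t\right)$ ($d{\left(t,A \right)} = \left(t + t A\right) \left(A + 2\right) = \left(t + A t\right) \left(2 + A\right) = \left(2 + A\right) \left(t + A t\right)$)
$d^{3}{\left(C{\left(-3 \right)},-1 \right)} = \left(24 \left(2 + \left(-1\right)^{2} + 3 \left(-1\right)\right)\right)^{3} = \left(24 \left(2 + 1 - 3\right)\right)^{3} = \left(24 \cdot 0\right)^{3} = 0^{3} = 0$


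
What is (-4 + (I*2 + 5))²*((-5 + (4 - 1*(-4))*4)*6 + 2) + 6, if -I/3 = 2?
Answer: 19850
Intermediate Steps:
I = -6 (I = -3*2 = -6)
(-4 + (I*2 + 5))²*((-5 + (4 - 1*(-4))*4)*6 + 2) + 6 = (-4 + (-6*2 + 5))²*((-5 + (4 - 1*(-4))*4)*6 + 2) + 6 = (-4 + (-12 + 5))²*((-5 + (4 + 4)*4)*6 + 2) + 6 = (-4 - 7)²*((-5 + 8*4)*6 + 2) + 6 = (-11)²*((-5 + 32)*6 + 2) + 6 = 121*(27*6 + 2) + 6 = 121*(162 + 2) + 6 = 121*164 + 6 = 19844 + 6 = 19850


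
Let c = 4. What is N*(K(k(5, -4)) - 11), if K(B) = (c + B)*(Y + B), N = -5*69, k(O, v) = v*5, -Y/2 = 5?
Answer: -161805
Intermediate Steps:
Y = -10 (Y = -2*5 = -10)
k(O, v) = 5*v
N = -345
K(B) = (-10 + B)*(4 + B) (K(B) = (4 + B)*(-10 + B) = (-10 + B)*(4 + B))
N*(K(k(5, -4)) - 11) = -345*((-40 + (5*(-4))**2 - 30*(-4)) - 11) = -345*((-40 + (-20)**2 - 6*(-20)) - 11) = -345*((-40 + 400 + 120) - 11) = -345*(480 - 11) = -345*469 = -161805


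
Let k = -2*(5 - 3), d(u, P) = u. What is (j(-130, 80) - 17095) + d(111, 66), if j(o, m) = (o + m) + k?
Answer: -17038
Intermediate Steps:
k = -4 (k = -2*2 = -4)
j(o, m) = -4 + m + o (j(o, m) = (o + m) - 4 = (m + o) - 4 = -4 + m + o)
(j(-130, 80) - 17095) + d(111, 66) = ((-4 + 80 - 130) - 17095) + 111 = (-54 - 17095) + 111 = -17149 + 111 = -17038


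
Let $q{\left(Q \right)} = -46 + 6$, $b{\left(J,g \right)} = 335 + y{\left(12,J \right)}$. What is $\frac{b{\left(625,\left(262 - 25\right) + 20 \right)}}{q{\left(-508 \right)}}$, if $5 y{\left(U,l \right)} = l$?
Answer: $- \frac{23}{2} \approx -11.5$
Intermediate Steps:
$y{\left(U,l \right)} = \frac{l}{5}$
$b{\left(J,g \right)} = 335 + \frac{J}{5}$
$q{\left(Q \right)} = -40$
$\frac{b{\left(625,\left(262 - 25\right) + 20 \right)}}{q{\left(-508 \right)}} = \frac{335 + \frac{1}{5} \cdot 625}{-40} = \left(335 + 125\right) \left(- \frac{1}{40}\right) = 460 \left(- \frac{1}{40}\right) = - \frac{23}{2}$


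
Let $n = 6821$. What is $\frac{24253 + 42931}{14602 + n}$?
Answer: $\frac{67184}{21423} \approx 3.1361$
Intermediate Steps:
$\frac{24253 + 42931}{14602 + n} = \frac{24253 + 42931}{14602 + 6821} = \frac{67184}{21423}$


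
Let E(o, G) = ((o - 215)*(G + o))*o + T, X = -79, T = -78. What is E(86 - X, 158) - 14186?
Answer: -2679014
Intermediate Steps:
E(o, G) = -78 + o*(-215 + o)*(G + o) (E(o, G) = ((o - 215)*(G + o))*o - 78 = ((-215 + o)*(G + o))*o - 78 = o*(-215 + o)*(G + o) - 78 = -78 + o*(-215 + o)*(G + o))
E(86 - X, 158) - 14186 = (-78 + (86 - 1*(-79))**3 - 215*(86 - 1*(-79))**2 + 158*(86 - 1*(-79))**2 - 215*158*(86 - 1*(-79))) - 14186 = (-78 + (86 + 79)**3 - 215*(86 + 79)**2 + 158*(86 + 79)**2 - 215*158*(86 + 79)) - 14186 = (-78 + 165**3 - 215*165**2 + 158*165**2 - 215*158*165) - 14186 = (-78 + 4492125 - 215*27225 + 158*27225 - 5605050) - 14186 = (-78 + 4492125 - 5853375 + 4301550 - 5605050) - 14186 = -2664828 - 14186 = -2679014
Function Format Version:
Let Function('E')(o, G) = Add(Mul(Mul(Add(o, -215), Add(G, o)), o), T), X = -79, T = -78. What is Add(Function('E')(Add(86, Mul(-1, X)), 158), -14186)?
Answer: -2679014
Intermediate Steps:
Function('E')(o, G) = Add(-78, Mul(o, Add(-215, o), Add(G, o))) (Function('E')(o, G) = Add(Mul(Mul(Add(o, -215), Add(G, o)), o), -78) = Add(Mul(Mul(Add(-215, o), Add(G, o)), o), -78) = Add(Mul(o, Add(-215, o), Add(G, o)), -78) = Add(-78, Mul(o, Add(-215, o), Add(G, o))))
Add(Function('E')(Add(86, Mul(-1, X)), 158), -14186) = Add(Add(-78, Pow(Add(86, Mul(-1, -79)), 3), Mul(-215, Pow(Add(86, Mul(-1, -79)), 2)), Mul(158, Pow(Add(86, Mul(-1, -79)), 2)), Mul(-215, 158, Add(86, Mul(-1, -79)))), -14186) = Add(Add(-78, Pow(Add(86, 79), 3), Mul(-215, Pow(Add(86, 79), 2)), Mul(158, Pow(Add(86, 79), 2)), Mul(-215, 158, Add(86, 79))), -14186) = Add(Add(-78, Pow(165, 3), Mul(-215, Pow(165, 2)), Mul(158, Pow(165, 2)), Mul(-215, 158, 165)), -14186) = Add(Add(-78, 4492125, Mul(-215, 27225), Mul(158, 27225), -5605050), -14186) = Add(Add(-78, 4492125, -5853375, 4301550, -5605050), -14186) = Add(-2664828, -14186) = -2679014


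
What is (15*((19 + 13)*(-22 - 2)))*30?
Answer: -345600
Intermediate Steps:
(15*((19 + 13)*(-22 - 2)))*30 = (15*(32*(-24)))*30 = (15*(-768))*30 = -11520*30 = -345600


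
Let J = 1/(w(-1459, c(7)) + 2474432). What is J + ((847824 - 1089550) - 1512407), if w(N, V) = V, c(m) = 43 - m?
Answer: -4340545976243/2474468 ≈ -1.7541e+6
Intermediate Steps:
J = 1/2474468 (J = 1/((43 - 1*7) + 2474432) = 1/((43 - 7) + 2474432) = 1/(36 + 2474432) = 1/2474468 ≈ 4.0413e-7)
J + ((847824 - 1089550) - 1512407) = 1/2474468 + ((847824 - 1089550) - 1512407) = 1/2474468 + (-241726 - 1512407) = 1/2474468 - 1754133 = -4340545976243/2474468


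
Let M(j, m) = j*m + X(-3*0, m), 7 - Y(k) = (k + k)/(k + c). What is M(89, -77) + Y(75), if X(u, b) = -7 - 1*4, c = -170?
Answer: -130253/19 ≈ -6855.4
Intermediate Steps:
Y(k) = 7 - 2*k/(-170 + k) (Y(k) = 7 - (k + k)/(k - 170) = 7 - 2*k/(-170 + k))
X(u, b) = -11 (X(u, b) = -7 - 4 = -11)
M(j, m) = -11 + j*m (M(j, m) = j*m - 11 = -11 + j*m)
M(89, -77) + Y(75) = (-11 + 89*(-77)) + 5*(-238 + 75)/(-170 + 75) = (-11 - 6853) + 5*(-163)/(-95) = -6864 + 5*(-1/95)*(-163) = -6864 + 163/19 = -130253/19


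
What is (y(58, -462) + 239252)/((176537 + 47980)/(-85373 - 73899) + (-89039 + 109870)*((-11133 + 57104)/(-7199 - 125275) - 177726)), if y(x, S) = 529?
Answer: -2529617487177384/39057282356872516549 ≈ -6.4767e-5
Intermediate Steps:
(y(58, -462) + 239252)/((176537 + 47980)/(-85373 - 73899) + (-89039 + 109870)*((-11133 + 57104)/(-7199 - 125275) - 177726)) = (529 + 239252)/((176537 + 47980)/(-85373 - 73899) + (-89039 + 109870)*((-11133 + 57104)/(-7199 - 125275) - 177726)) = 239781/(224517/(-159272) + 20831*(45971/(-132474) - 177726)) = 239781/(224517*(-1/159272) + 20831*(45971*(-1/132474) - 177726)) = 239781/(-224517/159272 + 20831*(-45971/132474 - 177726)) = 239781/(-224517/159272 + 20831*(-23544120095/132474)) = 239781/(-224517/159272 - 490447565698945/132474) = 239781/(-39057282356872516549/10549699464) = 239781*(-10549699464/39057282356872516549) = -2529617487177384/39057282356872516549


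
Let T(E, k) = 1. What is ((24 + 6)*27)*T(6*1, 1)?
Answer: 810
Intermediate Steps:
((24 + 6)*27)*T(6*1, 1) = ((24 + 6)*27)*1 = (30*27)*1 = 810*1 = 810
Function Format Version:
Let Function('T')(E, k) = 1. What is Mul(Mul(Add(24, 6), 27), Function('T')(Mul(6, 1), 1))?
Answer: 810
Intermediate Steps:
Mul(Mul(Add(24, 6), 27), Function('T')(Mul(6, 1), 1)) = Mul(Mul(Add(24, 6), 27), 1) = Mul(Mul(30, 27), 1) = Mul(810, 1) = 810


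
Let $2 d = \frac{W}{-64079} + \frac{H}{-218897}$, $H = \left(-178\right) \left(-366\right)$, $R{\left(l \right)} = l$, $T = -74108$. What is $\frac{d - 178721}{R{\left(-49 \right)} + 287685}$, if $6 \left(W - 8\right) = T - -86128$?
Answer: $- \frac{1880151234287239}{3025938097072401} \approx -0.62134$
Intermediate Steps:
$H = 65148$
$W = \frac{6034}{3}$ ($W = 8 + \frac{-74108 - -86128}{6} = 8 + \frac{-74108 + 86128}{6} = 8 + \frac{1}{6} \cdot 12020 = 8 + \frac{6010}{3} = \frac{6034}{3} \approx 2011.3$)
$d = - \frac{6922340287}{42080102589}$ ($d = \frac{\frac{6034}{3 \left(-64079\right)} + \frac{65148}{-218897}}{2} = \frac{\frac{6034}{3} \left(- \frac{1}{64079}\right) + 65148 \left(- \frac{1}{218897}\right)}{2} = \frac{- \frac{6034}{192237} - \frac{65148}{218897}}{2} = \frac{1}{2} \left(- \frac{13844680574}{42080102589}\right) = - \frac{6922340287}{42080102589} \approx -0.1645$)
$\frac{d - 178721}{R{\left(-49 \right)} + 287685} = \frac{- \frac{6922340287}{42080102589} - 178721}{-49 + 287685} = - \frac{7520604937148956}{42080102589 \cdot 287636} = \left(- \frac{7520604937148956}{42080102589}\right) \frac{1}{287636} = - \frac{1880151234287239}{3025938097072401}$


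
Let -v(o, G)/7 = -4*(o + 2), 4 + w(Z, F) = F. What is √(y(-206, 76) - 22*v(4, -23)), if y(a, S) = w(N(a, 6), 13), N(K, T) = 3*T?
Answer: I*√3687 ≈ 60.721*I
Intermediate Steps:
w(Z, F) = -4 + F
v(o, G) = 56 + 28*o (v(o, G) = -(-28)*(o + 2) = -(-28)*(2 + o) = -7*(-8 - 4*o) = 56 + 28*o)
y(a, S) = 9 (y(a, S) = -4 + 13 = 9)
√(y(-206, 76) - 22*v(4, -23)) = √(9 - 22*(56 + 28*4)) = √(9 - 22*(56 + 112)) = √(9 - 22*168) = √(9 - 3696) = √(-3687) = I*√3687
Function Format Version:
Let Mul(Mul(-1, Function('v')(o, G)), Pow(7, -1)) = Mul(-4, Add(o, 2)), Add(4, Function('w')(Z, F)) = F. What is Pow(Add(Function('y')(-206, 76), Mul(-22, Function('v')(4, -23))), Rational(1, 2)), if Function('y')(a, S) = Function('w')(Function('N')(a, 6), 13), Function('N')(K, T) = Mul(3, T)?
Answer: Mul(I, Pow(3687, Rational(1, 2))) ≈ Mul(60.721, I)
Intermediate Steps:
Function('w')(Z, F) = Add(-4, F)
Function('v')(o, G) = Add(56, Mul(28, o)) (Function('v')(o, G) = Mul(-7, Mul(-4, Add(o, 2))) = Mul(-7, Mul(-4, Add(2, o))) = Mul(-7, Add(-8, Mul(-4, o))) = Add(56, Mul(28, o)))
Function('y')(a, S) = 9 (Function('y')(a, S) = Add(-4, 13) = 9)
Pow(Add(Function('y')(-206, 76), Mul(-22, Function('v')(4, -23))), Rational(1, 2)) = Pow(Add(9, Mul(-22, Add(56, Mul(28, 4)))), Rational(1, 2)) = Pow(Add(9, Mul(-22, Add(56, 112))), Rational(1, 2)) = Pow(Add(9, Mul(-22, 168)), Rational(1, 2)) = Pow(Add(9, -3696), Rational(1, 2)) = Pow(-3687, Rational(1, 2)) = Mul(I, Pow(3687, Rational(1, 2)))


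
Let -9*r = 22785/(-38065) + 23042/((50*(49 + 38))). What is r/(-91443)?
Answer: 77797898/13627245067425 ≈ 5.7090e-6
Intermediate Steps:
r = -77797898/149024475 (r = -(22785/(-38065) + 23042/((50*(49 + 38))))/9 = -(22785*(-1/38065) + 23042/((50*87)))/9 = -(-4557/7613 + 23042/4350)/9 = -(-4557/7613 + 23042*(1/4350))/9 = -(-4557/7613 + 11521/2175)/9 = -⅑*77797898/16558275 = -77797898/149024475 ≈ -0.52205)
r/(-91443) = -77797898/149024475/(-91443) = -77797898/149024475*(-1/91443) = 77797898/13627245067425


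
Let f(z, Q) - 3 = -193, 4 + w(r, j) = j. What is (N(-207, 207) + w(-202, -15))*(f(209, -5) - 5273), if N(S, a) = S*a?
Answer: 234187884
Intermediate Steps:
w(r, j) = -4 + j
f(z, Q) = -190 (f(z, Q) = 3 - 193 = -190)
(N(-207, 207) + w(-202, -15))*(f(209, -5) - 5273) = (-207*207 + (-4 - 15))*(-190 - 5273) = (-42849 - 19)*(-5463) = -42868*(-5463) = 234187884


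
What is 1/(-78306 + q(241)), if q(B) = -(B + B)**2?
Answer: -1/310630 ≈ -3.2193e-6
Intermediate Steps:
q(B) = -4*B**2 (q(B) = -(2*B)**2 = -4*B**2)
1/(-78306 + q(241)) = 1/(-78306 - 4*241**2) = 1/(-78306 - 4*58081) = 1/(-78306 - 232324) = 1/(-310630) = -1/310630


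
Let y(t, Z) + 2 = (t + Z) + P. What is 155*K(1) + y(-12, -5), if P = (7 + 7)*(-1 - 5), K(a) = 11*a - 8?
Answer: 362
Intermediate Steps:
K(a) = -8 + 11*a
P = -84 (P = 14*(-6) = -84)
y(t, Z) = -86 + Z + t (y(t, Z) = -2 + ((t + Z) - 84) = -2 + ((Z + t) - 84) = -2 + (-84 + Z + t) = -86 + Z + t)
155*K(1) + y(-12, -5) = 155*(-8 + 11*1) + (-86 - 5 - 12) = 155*(-8 + 11) - 103 = 155*3 - 103 = 465 - 103 = 362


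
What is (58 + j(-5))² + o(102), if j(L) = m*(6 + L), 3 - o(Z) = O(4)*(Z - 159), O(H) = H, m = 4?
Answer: 4075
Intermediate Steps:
o(Z) = 639 - 4*Z (o(Z) = 3 - 4*(Z - 159) = 3 - 4*(-159 + Z) = 3 - (-636 + 4*Z) = 3 + (636 - 4*Z) = 639 - 4*Z)
j(L) = 24 + 4*L (j(L) = 4*(6 + L) = 24 + 4*L)
(58 + j(-5))² + o(102) = (58 + (24 + 4*(-5)))² + (639 - 4*102) = (58 + (24 - 20))² + (639 - 408) = (58 + 4)² + 231 = 62² + 231 = 3844 + 231 = 4075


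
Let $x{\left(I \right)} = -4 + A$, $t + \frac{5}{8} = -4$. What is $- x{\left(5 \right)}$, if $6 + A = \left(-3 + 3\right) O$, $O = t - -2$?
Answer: $10$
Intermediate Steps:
$t = - \frac{37}{8}$ ($t = - \frac{5}{8} - 4 = - \frac{37}{8} \approx -4.625$)
$O = - \frac{21}{8}$ ($O = - \frac{37}{8} - -2 = - \frac{37}{8} + 2 = - \frac{21}{8} \approx -2.625$)
$A = -6$ ($A = -6 + \left(-3 + 3\right) \left(- \frac{21}{8}\right) = -6 + 0 \left(- \frac{21}{8}\right) = -6 + 0 = -6$)
$x{\left(I \right)} = -10$ ($x{\left(I \right)} = -4 - 6 = -10$)
$- x{\left(5 \right)} = \left(-1\right) \left(-10\right) = 10$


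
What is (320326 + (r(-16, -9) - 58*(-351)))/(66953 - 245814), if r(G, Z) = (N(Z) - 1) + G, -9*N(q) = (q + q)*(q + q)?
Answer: -340631/178861 ≈ -1.9044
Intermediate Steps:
N(q) = -4*q²/9 (N(q) = -(q + q)*(q + q)/9 = -2*q*2*q/9 = -4*q²/9)
r(G, Z) = -1 + G - 4*Z²/9 (r(G, Z) = (-4*Z²/9 - 1) + G = (-1 - 4*Z²/9) + G = -1 + G - 4*Z²/9)
(320326 + (r(-16, -9) - 58*(-351)))/(66953 - 245814) = (320326 + ((-1 - 16 - 4/9*(-9)²) - 58*(-351)))/(66953 - 245814) = (320326 + ((-1 - 16 - 4/9*81) + 20358))/(-178861) = (320326 + ((-1 - 16 - 36) + 20358))*(-1/178861) = (320326 + (-53 + 20358))*(-1/178861) = (320326 + 20305)*(-1/178861) = 340631*(-1/178861) = -340631/178861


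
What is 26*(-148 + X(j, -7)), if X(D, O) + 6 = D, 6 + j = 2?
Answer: -4108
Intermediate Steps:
j = -4 (j = -6 + 2 = -4)
X(D, O) = -6 + D
26*(-148 + X(j, -7)) = 26*(-148 + (-6 - 4)) = 26*(-148 - 10) = 26*(-158) = -4108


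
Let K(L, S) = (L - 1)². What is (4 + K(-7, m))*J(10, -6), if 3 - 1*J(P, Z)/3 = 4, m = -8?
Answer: -204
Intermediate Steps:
K(L, S) = (-1 + L)²
J(P, Z) = -3 (J(P, Z) = 9 - 3*4 = 9 - 12 = -3)
(4 + K(-7, m))*J(10, -6) = (4 + (-1 - 7)²)*(-3) = (4 + (-8)²)*(-3) = (4 + 64)*(-3) = 68*(-3) = -204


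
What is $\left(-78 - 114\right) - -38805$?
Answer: $38613$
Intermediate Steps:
$\left(-78 - 114\right) - -38805 = \left(-78 - 114\right) + 38805 = -192 + 38805 = 38613$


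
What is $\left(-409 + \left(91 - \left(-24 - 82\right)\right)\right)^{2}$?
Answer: $44944$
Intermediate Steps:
$\left(-409 + \left(91 - \left(-24 - 82\right)\right)\right)^{2} = \left(-409 + \left(91 - -106\right)\right)^{2} = \left(-409 + \left(91 + 106\right)\right)^{2} = \left(-409 + 197\right)^{2} = \left(-212\right)^{2} = 44944$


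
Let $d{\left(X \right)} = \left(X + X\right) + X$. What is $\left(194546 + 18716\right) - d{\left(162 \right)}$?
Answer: $212776$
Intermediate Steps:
$d{\left(X \right)} = 3 X$ ($d{\left(X \right)} = 2 X + X = 3 X$)
$\left(194546 + 18716\right) - d{\left(162 \right)} = \left(194546 + 18716\right) - 3 \cdot 162 = 213262 - 486 = 212776$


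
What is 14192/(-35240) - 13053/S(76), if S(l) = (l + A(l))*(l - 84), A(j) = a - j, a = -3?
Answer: -19180347/35240 ≈ -544.28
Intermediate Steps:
A(j) = -3 - j
S(l) = 252 - 3*l (S(l) = (l + (-3 - l))*(l - 84) = -3*(-84 + l) = 252 - 3*l)
14192/(-35240) - 13053/S(76) = 14192/(-35240) - 13053/(252 - 3*76) = 14192*(-1/35240) - 13053/(252 - 228) = -1774/4405 - 13053/24 = -1774/4405 - 13053*1/24 = -1774/4405 - 4351/8 = -19180347/35240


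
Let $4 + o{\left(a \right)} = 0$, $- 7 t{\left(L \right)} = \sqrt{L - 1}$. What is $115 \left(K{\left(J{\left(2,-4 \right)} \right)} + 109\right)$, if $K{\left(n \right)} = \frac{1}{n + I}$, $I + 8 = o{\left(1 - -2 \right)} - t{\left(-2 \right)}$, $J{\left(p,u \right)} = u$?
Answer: $\frac{157186485}{12547} - \frac{805 i \sqrt{3}}{12547} \approx 12528.0 - 0.11113 i$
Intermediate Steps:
$t{\left(L \right)} = - \frac{\sqrt{-1 + L}}{7}$ ($t{\left(L \right)} = - \frac{\sqrt{L - 1}}{7} = - \frac{\sqrt{-1 + L}}{7}$)
$o{\left(a \right)} = -4$ ($o{\left(a \right)} = -4 + 0 = -4$)
$I = -12 + \frac{i \sqrt{3}}{7}$ ($I = -8 - \left(4 - \frac{\sqrt{-1 - 2}}{7}\right) = -8 - \left(4 - \frac{\sqrt{-3}}{7}\right) = -8 - \left(4 - \frac{i \sqrt{3}}{7}\right) = -12 + \frac{i \sqrt{3}}{7} \approx -12.0 + 0.24744 i$)
$K{\left(n \right)} = \frac{1}{-12 + n + \frac{i \sqrt{3}}{7}}$ ($K{\left(n \right)} = \frac{1}{n - \left(12 - \frac{i \sqrt{3}}{7}\right)} = \frac{1}{-12 + n + \frac{i \sqrt{3}}{7}}$)
$115 \left(K{\left(J{\left(2,-4 \right)} \right)} + 109\right) = 115 \left(\frac{7}{-84 + 7 \left(-4\right) + i \sqrt{3}} + 109\right) = 115 \left(\frac{7}{-84 - 28 + i \sqrt{3}} + 109\right) = 115 \left(\frac{7}{-112 + i \sqrt{3}} + 109\right) = 115 \left(109 + \frac{7}{-112 + i \sqrt{3}}\right) = 12535 + \frac{805}{-112 + i \sqrt{3}}$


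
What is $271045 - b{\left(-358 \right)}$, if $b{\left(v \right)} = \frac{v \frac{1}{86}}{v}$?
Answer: $\frac{23309869}{86} \approx 2.7105 \cdot 10^{5}$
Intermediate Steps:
$b{\left(v \right)} = \frac{1}{86}$ ($b{\left(v \right)} = \frac{v \frac{1}{86}}{v} = \frac{\frac{1}{86} v}{v} = \frac{1}{86}$)
$271045 - b{\left(-358 \right)} = 271045 - \frac{1}{86} = \frac{23309869}{86}$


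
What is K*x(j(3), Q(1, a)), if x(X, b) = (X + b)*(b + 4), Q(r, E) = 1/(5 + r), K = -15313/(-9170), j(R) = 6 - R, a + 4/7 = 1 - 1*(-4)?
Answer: 1454735/66024 ≈ 22.033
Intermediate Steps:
a = 31/7 (a = -4/7 + (1 - 1*(-4)) = -4/7 + (1 + 4) = -4/7 + 5 = 31/7 ≈ 4.4286)
K = 15313/9170 (K = -15313*(-1/9170) = 15313/9170 ≈ 1.6699)
x(X, b) = (4 + b)*(X + b) (x(X, b) = (X + b)*(4 + b) = (4 + b)*(X + b))
K*x(j(3), Q(1, a)) = 15313*((1/(5 + 1))**2 + 4*(6 - 1*3) + 4/(5 + 1) + (6 - 1*3)/(5 + 1))/9170 = 15313*((1/6)**2 + 4*(6 - 3) + 4/6 + (6 - 3)/6)/9170 = 15313*((1/6)**2 + 4*3 + 4*(1/6) + 3*(1/6))/9170 = 15313*(1/36 + 12 + 2/3 + 1/2)/9170 = (15313/9170)*(475/36) = 1454735/66024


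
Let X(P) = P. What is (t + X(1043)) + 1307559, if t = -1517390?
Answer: -208788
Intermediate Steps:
(t + X(1043)) + 1307559 = (-1517390 + 1043) + 1307559 = -1516347 + 1307559 = -208788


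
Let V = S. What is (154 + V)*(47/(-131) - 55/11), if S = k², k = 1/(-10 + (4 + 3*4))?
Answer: -216255/262 ≈ -825.40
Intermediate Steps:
k = ⅙ (k = 1/(-10 + (4 + 12)) = 1/(-10 + 16) = 1/6 = ⅙ ≈ 0.16667)
S = 1/36 (S = (⅙)² = 1/36 ≈ 0.027778)
V = 1/36 ≈ 0.027778
(154 + V)*(47/(-131) - 55/11) = (154 + 1/36)*(47/(-131) - 55/11) = 5545*(47*(-1/131) - 55*1/11)/36 = 5545*(-47/131 - 5)/36 = (5545/36)*(-702/131) = -216255/262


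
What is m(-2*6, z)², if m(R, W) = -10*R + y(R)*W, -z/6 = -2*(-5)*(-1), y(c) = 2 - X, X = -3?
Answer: 176400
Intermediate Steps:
y(c) = 5 (y(c) = 2 - 1*(-3) = 2 + 3 = 5)
z = 60 (z = -6*(-2*(-5))*(-1) = -60*(-1) = -6*(-10) = 60)
m(R, W) = -10*R + 5*W
m(-2*6, z)² = (-(-20)*6 + 5*60)² = (-10*(-12) + 300)² = (120 + 300)² = 420² = 176400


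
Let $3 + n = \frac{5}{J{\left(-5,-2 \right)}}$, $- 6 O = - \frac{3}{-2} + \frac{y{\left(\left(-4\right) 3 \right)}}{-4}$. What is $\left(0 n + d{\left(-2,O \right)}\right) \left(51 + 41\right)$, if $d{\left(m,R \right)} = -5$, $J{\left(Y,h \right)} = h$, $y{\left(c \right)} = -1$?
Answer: $-460$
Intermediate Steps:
$O = - \frac{7}{24}$ ($O = - \frac{- \frac{3}{-2} - \frac{1}{-4}}{6} = - \frac{\left(-3\right) \left(- \frac{1}{2}\right) - - \frac{1}{4}}{6} = - \frac{\frac{3}{2} + \frac{1}{4}}{6} = \left(- \frac{1}{6}\right) \frac{7}{4} = - \frac{7}{24} \approx -0.29167$)
$n = - \frac{11}{2}$ ($n = -3 + \frac{5}{-2} = -3 + 5 \left(- \frac{1}{2}\right) = -3 - \frac{5}{2} = - \frac{11}{2} \approx -5.5$)
$\left(0 n + d{\left(-2,O \right)}\right) \left(51 + 41\right) = \left(0 \left(- \frac{11}{2}\right) - 5\right) \left(51 + 41\right) = \left(0 - 5\right) 92 = \left(-5\right) 92 = -460$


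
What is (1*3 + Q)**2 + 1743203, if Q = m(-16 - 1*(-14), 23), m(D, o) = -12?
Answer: 1743284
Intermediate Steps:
Q = -12
(1*3 + Q)**2 + 1743203 = (1*3 - 12)**2 + 1743203 = (3 - 12)**2 + 1743203 = (-9)**2 + 1743203 = 81 + 1743203 = 1743284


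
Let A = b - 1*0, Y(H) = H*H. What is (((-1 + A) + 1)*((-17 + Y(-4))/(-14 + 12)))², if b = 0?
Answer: 0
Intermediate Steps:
Y(H) = H²
A = 0 (A = 0 - 1*0 = 0 + 0 = 0)
(((-1 + A) + 1)*((-17 + Y(-4))/(-14 + 12)))² = (((-1 + 0) + 1)*((-17 + (-4)²)/(-14 + 12)))² = ((-1 + 1)*((-17 + 16)/(-2)))² = (0*(-1*(-½)))² = (0*(½))² = 0² = 0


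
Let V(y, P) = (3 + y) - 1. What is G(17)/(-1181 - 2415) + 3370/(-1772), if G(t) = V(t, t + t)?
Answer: -3038047/1593028 ≈ -1.9071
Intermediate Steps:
V(y, P) = 2 + y
G(t) = 2 + t
G(17)/(-1181 - 2415) + 3370/(-1772) = (2 + 17)/(-1181 - 2415) + 3370/(-1772) = 19/(-3596) + 3370*(-1/1772) = 19*(-1/3596) - 1685/886 = -19/3596 - 1685/886 = -3038047/1593028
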